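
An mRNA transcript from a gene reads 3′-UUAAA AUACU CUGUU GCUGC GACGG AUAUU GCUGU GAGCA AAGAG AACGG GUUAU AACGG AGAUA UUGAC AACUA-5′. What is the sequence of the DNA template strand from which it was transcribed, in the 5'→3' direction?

5'-AATTTTATGAGACAACGACGCTGCCTATAACGACACTCGTTTCTCTTGCCCAATATTGCCTCTATAACTGTTGAT-3'

Written 5'→3' the mRNA is AUCAACAGUUAUAGAGGCAAUAUUGGGCAAGAGAAACGAGUGUCGUUAUAGGCAGCGUCGUUGUCUCAUAAAAUU, so the coding DNA strand is ATCAACAGTTATAGAGGCAATATTGGGCAAGAGAAACGAGTGTCGTTATAGGCAGCGTCGTTGTCTCATAAAATT. The template is its reverse complement.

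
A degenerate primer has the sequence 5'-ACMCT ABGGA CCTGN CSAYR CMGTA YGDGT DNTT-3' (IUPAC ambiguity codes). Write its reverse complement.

5'-AANHACHCRTACKGYRTSGNCAGGTCCVTAGKGT-3'

Standard pairs A↔T, G↔C; ambiguity codes pair R↔Y, M↔K, S↔S, B↔V, D↔H, N↔N. Complement (TGKGATVCCTGGACNGSTRYGKCATRCHCAHNAA), then reverse for 5'→3'.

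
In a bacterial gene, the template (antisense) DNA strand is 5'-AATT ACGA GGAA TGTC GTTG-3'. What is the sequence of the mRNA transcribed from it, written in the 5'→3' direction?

RNA polymerase reads the template 3'→5' and synthesizes mRNA 5'→3' by base-pairing (A→U, T→A, G↔C). The complement of the template is TTAATGCTCCTTACAGCAAC; antiparallel, so 5'→3' the coding strand is CAACGACATTCCTCGTAATT. Replace T with U for the mRNA.

5'-CAACGACAUUCCUCGUAAUU-3'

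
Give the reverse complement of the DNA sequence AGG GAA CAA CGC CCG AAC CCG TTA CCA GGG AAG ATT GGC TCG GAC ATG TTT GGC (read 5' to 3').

5'-GCCAAACATGTCCGAGCCAATCTTCCCTGGTAACGGGTTCGGGCGTTGTTCCCT-3'

Reading the sequence 3'→5' and pairing each base (A↔T, G↔C) gives the reverse complement directly.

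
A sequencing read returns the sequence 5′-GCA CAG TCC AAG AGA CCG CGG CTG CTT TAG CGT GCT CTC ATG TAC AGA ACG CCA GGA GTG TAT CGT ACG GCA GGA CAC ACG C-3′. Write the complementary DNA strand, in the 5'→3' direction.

5'-GCGTGTGTCCTGCCGTACGATACACTCCTGGCGTTCTGTACATGAGAGCACGCTAAAGCAGCCGCGGTCTCTTGGACTGTGC-3'

The complement of GCACAGTCCAAGAGACCGCGGCTGCTTTAGCGTGCTCTCATGTACAGAACGCCAGGAGTGTATCGTACGGCAGGACACACGC is CGTGTCAGGTTCTCTGGCGCCGACGAAATCGCACGAGAGTACATGTCTTGCGGTCCTCACATAGCATGCCGTCCTGTGTGCG (A↔T, G↔C). DNA strands are antiparallel, so the complementary strand runs 3'→5'; reversing gives the 5'→3' form.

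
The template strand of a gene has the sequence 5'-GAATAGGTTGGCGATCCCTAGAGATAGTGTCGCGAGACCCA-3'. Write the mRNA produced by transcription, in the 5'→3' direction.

The mRNA has the sequence of the coding strand (reverse complement of the template) with T→U. Reverse complement of GAATAGGTTGGCGATCCCTAGAGATAGTGTCGCGAGACCCA is TGGGTCTCGCGACACTATCTCTAGGGATCGCCAACCTATTC; then T→U.

5'-UGGGUCUCGCGACACUAUCUCUAGGGAUCGCCAACCUAUUC-3'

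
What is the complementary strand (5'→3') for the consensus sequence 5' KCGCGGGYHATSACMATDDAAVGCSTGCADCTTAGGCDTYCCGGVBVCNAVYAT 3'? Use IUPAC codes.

5'-ATRBTNGBVBCCGGRAHGCCTAAGHTGCASGCBTTHHATKGTSATDRCCCGCGM-3'

Standard pairs A↔T, G↔C; ambiguity codes pair Y↔R, M↔K, S↔S, B↔V, D↔H, N↔N. Complement (MGCGCCCRDTASTGKTAHHTTBCGSACGTHGAATCCGHARGGCCBVBGNTBRTA), then reverse for 5'→3'.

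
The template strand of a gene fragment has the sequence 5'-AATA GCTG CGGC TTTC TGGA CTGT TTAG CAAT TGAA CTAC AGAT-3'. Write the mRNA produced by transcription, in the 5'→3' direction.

5'-AUCUGUAGUUCAAUUGCUAAACAGUCCAGAAAGCCGCAGCUAUU-3'

RNA polymerase reads the template 3'→5' and synthesizes mRNA 5'→3' by base-pairing (A→U, T→A, G↔C). The complement of the template is TTATCGACGCCGAAAGACCTGACAAATCGTTAACTTGATGTCTA; antiparallel, so 5'→3' the coding strand is ATCTGTAGTTCAATTGCTAAACAGTCCAGAAAGCCGCAGCTATT. Replace T with U for the mRNA.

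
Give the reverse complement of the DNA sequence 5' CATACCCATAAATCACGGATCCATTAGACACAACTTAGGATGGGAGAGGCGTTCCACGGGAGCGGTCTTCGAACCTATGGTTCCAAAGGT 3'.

Reading the sequence 3'→5' and pairing each base (A↔T, G↔C) gives the reverse complement directly.

5'-ACCTTTGGAACCATAGGTTCGAAGACCGCTCCCGTGGAACGCCTCTCCCATCCTAAGTTGTGTCTAATGGATCCGTGATTTATGGGTATG-3'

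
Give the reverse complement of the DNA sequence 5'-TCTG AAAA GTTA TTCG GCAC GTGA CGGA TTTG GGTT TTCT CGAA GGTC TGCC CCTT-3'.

5'-AAGGGGCAGACCTTCGAGAAAACCCAAATCCGTCACGTGCCGAATAACTTTTCAGA-3'

Complement each base (A↔T, G↔C): AGACTTTTCAATAAGCCGTGCACTGCCTAAACCCAAAAGAGCTTCCAGACGGGGAA. Then reverse.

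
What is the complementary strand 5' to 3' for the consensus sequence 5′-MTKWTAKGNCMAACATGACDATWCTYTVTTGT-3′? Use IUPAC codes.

Standard pairs A↔T, G↔C; ambiguity codes pair Y↔R, M↔K, W↔W, D↔H, V↔B, N↔N. Complement (KAMWATMCNGKTTGTACTGHTAWGARABAACA), then reverse for 5'→3'.

5'-ACAABARAGWATHGTCATGTTKGNCMTAWMAK-3'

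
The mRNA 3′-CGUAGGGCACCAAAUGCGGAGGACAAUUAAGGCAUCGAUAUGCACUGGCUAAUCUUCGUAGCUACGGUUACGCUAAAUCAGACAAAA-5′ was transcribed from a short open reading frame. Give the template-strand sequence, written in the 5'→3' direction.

Written 5'→3' the mRNA is AAAACAGACUAAAUCGCAUUGGCAUCGAUGCUUCUAAUCGGUCACGUAUAGCUACGGAAUUAACAGGAGGCGUAAACCACGGGAUGC, so the coding DNA strand is AAAACAGACTAAATCGCATTGGCATCGATGCTTCTAATCGGTCACGTATAGCTACGGAATTAACAGGAGGCGTAAACCACGGGATGC. The template is its reverse complement.

5′-GCATCCCGTGGTTTACGCCTCCTGTTAATTCCGTAGCTATACGTGACCGATTAGAAGCATCGATGCCAATGCGATTTAGTCTGTTTT-3′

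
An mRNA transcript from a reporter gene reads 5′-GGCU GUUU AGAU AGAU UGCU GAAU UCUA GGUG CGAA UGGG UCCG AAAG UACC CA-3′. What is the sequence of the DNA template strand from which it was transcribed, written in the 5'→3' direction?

5'-TGGGTACTTTCGGACCCATTCGCACCTAGAATTCAGCAATCTATCTAAACAGCC-3'

Replace U with T to get the coding DNA strand: GGCTGTTTAGATAGATTGCTGAATTCTAGGTGCGAATGGGTCCGAAAGTACCCA. The template strand is its reverse complement (complement CCGACAAATCTATCTAACGACTTAAGATCCACGCTTACCCAGGCTTTCATGGGT, then reverse).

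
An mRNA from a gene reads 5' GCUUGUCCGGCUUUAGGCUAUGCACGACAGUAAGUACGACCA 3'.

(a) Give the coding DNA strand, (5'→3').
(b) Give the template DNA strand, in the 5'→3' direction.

(a) 5'-GCTTGTCCGGCTTTAGGCTATGCACGACAGTAAGTACGACCA-3'
(b) 5′-TGGTCGTACTTACTGTCGTGCATAGCCTAAAGCCGGACAAGC-3′

(a) The coding strand matches the mRNA with U→T.
(b) The template strand is the reverse complement of the coding strand.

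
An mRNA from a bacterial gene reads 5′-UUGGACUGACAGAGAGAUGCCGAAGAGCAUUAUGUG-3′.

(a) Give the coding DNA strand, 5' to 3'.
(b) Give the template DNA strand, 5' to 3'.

(a) 5'-TTGGACTGACAGAGAGATGCCGAAGAGCATTATGTG-3'
(b) 5'-CACATAATGCTCTTCGGCATCTCTCTGTCAGTCCAA-3'

(a) The coding strand matches the mRNA with U→T.
(b) The template strand is the reverse complement of the coding strand.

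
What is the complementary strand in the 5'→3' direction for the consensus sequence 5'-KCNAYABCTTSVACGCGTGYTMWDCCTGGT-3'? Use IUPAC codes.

5'-ACCAGGHWKARCACGCGTBSAAGVTRTNGM-3'

Standard pairs A↔T, G↔C; ambiguity codes pair Y↔R, M↔K, W↔W, S↔S, B↔V, D↔H, N↔N. Complement (MGNTRTVGAASBTGCGCACRAKWHGGACCA), then reverse for 5'→3'.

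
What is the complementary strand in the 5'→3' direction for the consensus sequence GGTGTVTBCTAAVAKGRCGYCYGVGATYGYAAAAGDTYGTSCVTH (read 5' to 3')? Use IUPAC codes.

Standard pairs A↔T, G↔C; ambiguity codes pair R↔Y, K↔M, S↔S, B↔V, D↔H. Complement (CCACABAVGATTBTMCYGCRGRCBCTARCRTTTTCHARCASGBAD), then reverse for 5'→3'.

5'-DABGSACRAHCTTTTRCRATCBCRGRCGYCMTBTTAGVABACACC-3'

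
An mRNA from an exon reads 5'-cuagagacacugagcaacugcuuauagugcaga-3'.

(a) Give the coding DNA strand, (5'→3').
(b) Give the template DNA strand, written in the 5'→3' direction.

(a) The coding strand matches the mRNA with U→T.
(b) The template strand is the reverse complement of the coding strand.

(a) 5'-CTAGAGACACTGAGCAACTGCTTATAGTGCAGA-3'
(b) 5'-TCTGCACTATAAGCAGTTGCTCAGTGTCTCTAG-3'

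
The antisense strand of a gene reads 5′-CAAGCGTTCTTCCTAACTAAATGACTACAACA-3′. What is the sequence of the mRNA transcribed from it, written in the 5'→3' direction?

RNA polymerase reads the template 3'→5' and synthesizes mRNA 5'→3' by base-pairing (A→U, T→A, G↔C). The complement of the template is GTTCGCAAGAAGGATTGATTTACTGATGTTGT; antiparallel, so 5'→3' the coding strand is TGTTGTAGTCATTTAGTTAGGAAGAACGCTTG. Replace T with U for the mRNA.

5′-UGUUGUAGUCAUUUAGUUAGGAAGAACGCUUG-3′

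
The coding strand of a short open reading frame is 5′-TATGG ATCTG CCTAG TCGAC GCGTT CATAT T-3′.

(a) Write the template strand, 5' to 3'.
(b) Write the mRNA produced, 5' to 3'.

(a) The template strand is the reverse complement of the coding strand: complement ATACCTAGACGGATCAGCTGCGCAAGTATAA, then reverse.
(b) mRNA matches the coding strand with T→U.

(a) 5′-AATATGAACGCGTCGACTAGGCAGATCCATA-3′
(b) 5'-UAUGGAUCUGCCUAGUCGACGCGUUCAUAUU-3'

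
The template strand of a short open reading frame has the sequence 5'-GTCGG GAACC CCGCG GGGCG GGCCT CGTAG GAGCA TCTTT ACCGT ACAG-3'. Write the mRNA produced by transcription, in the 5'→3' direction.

5'-CUGUACGGUAAAGAUGCUCCUACGAGGCCCGCCCCGCGGGGUUCCCGAC-3'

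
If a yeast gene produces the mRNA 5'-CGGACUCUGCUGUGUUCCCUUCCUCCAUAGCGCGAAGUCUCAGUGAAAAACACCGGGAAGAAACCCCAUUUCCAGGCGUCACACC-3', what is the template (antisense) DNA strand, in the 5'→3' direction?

Replace U with T to get the coding DNA strand: CGGACTCTGCTGTGTTCCCTTCCTCCATAGCGCGAAGTCTCAGTGAAAAACACCGGGAAGAAACCCCATTTCCAGGCGTCACACC. The template strand is its reverse complement (complement GCCTGAGACGACACAAGGGAAGGAGGTATCGCGCTTCAGAGTCACTTTTTGTGGCCCTTCTTTGGGGTAAAGGTCCGCAGTGTGG, then reverse).

5'-GGTGTGACGCCTGGAAATGGGGTTTCTTCCCGGTGTTTTTCACTGAGACTTCGCGCTATGGAGGAAGGGAACACAGCAGAGTCCG-3'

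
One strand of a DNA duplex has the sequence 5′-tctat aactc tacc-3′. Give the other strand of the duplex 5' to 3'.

5'-GGTAGAGTTATAGA-3'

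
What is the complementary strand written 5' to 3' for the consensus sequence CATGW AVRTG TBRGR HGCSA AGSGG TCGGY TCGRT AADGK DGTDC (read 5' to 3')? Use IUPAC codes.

5'-GHACHMCHTTAYCGARCCGACCSCTTSGCDYCYVACAYBTWCATG-3'

Standard pairs A↔T, G↔C; ambiguity codes pair R↔Y, K↔M, W↔W, S↔S, B↔V, D↔H. Complement (GTACWTBYACAVYCYDCGSTTCSCCAGCCRAGCYATTHCMHCAHG), then reverse for 5'→3'.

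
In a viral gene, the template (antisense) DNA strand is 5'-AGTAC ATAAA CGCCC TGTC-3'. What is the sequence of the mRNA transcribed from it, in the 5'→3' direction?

RNA polymerase reads the template 3'→5' and synthesizes mRNA 5'→3' by base-pairing (A→U, T→A, G↔C). The complement of the template is TCATGTATTTGCGGGACAG; antiparallel, so 5'→3' the coding strand is GACAGGGCGTTTATGTACT. Replace T with U for the mRNA.

5'-GACAGGGCGUUUAUGUACU-3'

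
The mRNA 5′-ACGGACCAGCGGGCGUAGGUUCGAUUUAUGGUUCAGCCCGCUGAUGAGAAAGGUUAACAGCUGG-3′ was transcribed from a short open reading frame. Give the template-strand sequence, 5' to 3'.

Replace U with T to get the coding DNA strand: ACGGACCAGCGGGCGTAGGTTCGATTTATGGTTCAGCCCGCTGATGAGAAAGGTTAACAGCTGG. The template strand is its reverse complement (complement TGCCTGGTCGCCCGCATCCAAGCTAAATACCAAGTCGGGCGACTACTCTTTCCAATTGTCGACC, then reverse).

5'-CCAGCTGTTAACCTTTCTCATCAGCGGGCTGAACCATAAATCGAACCTACGCCCGCTGGTCCGT-3'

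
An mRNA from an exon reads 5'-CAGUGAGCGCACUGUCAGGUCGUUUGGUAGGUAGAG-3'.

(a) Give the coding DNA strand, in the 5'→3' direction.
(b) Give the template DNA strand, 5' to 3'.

(a) 5'-CAGTGAGCGCACTGTCAGGTCGTTTGGTAGGTAGAG-3'
(b) 5'-CTCTACCTACCAAACGACCTGACAGTGCGCTCACTG-3'

(a) The coding strand matches the mRNA with U→T.
(b) The template strand is the reverse complement of the coding strand.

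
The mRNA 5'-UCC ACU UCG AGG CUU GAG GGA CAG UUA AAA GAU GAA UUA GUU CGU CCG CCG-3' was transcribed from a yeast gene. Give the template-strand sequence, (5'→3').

Replace U with T to get the coding DNA strand: TCCACTTCGAGGCTTGAGGGACAGTTAAAAGATGAATTAGTTCGTCCGCCG. The template strand is its reverse complement (complement AGGTGAAGCTCCGAACTCCCTGTCAATTTTCTACTTAATCAAGCAGGCGGC, then reverse).

5'-CGGCGGACGAACTAATTCATCTTTTAACTGTCCCTCAAGCCTCGAAGTGGA-3'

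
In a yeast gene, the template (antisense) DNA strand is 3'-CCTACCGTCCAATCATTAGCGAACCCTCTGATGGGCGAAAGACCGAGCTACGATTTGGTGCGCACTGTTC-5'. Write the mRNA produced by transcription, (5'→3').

5'-GGAUGGCAGGUUAGUAAUCGCUUGGGAGACUACCCGCUUUCUGGCUCGAUGCUAAACCACGCGUGACAAG-3'

Reading the template 3'→5' as shown, RNA polymerase pairs each base (A→U, T→A, G↔C) to build mRNA 5'→3' directly.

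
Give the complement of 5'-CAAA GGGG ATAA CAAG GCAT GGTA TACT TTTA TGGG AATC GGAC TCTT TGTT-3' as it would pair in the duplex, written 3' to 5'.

Base-pairing A↔T, G↔C gives the complement. The complementary strand is antiparallel, so paired with a 5'→3' strand it runs 3'→5'.

3'-GTTTCCCCTATTGTTCCGTACCATATGAAAATACCCTTAGCCTGAGAAACAA-5'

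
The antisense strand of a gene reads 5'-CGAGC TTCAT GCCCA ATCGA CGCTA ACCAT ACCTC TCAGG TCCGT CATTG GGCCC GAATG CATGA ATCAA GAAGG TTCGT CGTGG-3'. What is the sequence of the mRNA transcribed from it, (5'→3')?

The mRNA has the sequence of the coding strand (reverse complement of the template) with T→U. Reverse complement of CGAGCTTCATGCCCAATCGACGCTAACCATACCTCTCAGGTCCGTCATTGGGCCCGAATGCATGAATCAAGAAGGTTCGTCGTGG is CCACGACGAACCTTCTTGATTCATGCATTCGGGCCCAATGACGGACCTGAGAGGTATGGTTAGCGTCGATTGGGCATGAAGCTCG; then T→U.

5'-CCACGACGAACCUUCUUGAUUCAUGCAUUCGGGCCCAAUGACGGACCUGAGAGGUAUGGUUAGCGUCGAUUGGGCAUGAAGCUCG-3'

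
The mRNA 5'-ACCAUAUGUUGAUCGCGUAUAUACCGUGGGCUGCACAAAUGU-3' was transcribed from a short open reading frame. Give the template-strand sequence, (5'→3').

5'-ACATTTGTGCAGCCCACGGTATATACGCGATCAACATATGGT-3'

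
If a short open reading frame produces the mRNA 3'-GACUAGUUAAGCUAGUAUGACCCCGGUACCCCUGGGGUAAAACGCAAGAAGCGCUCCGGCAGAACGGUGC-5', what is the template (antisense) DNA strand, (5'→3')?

Written 5'→3' the mRNA is CGUGGCAAGACGGCCUCGCGAAGAACGCAAAAUGGGGUCCCCAUGGCCCCAGUAUGAUCGAAUUGAUCAG, so the coding DNA strand is CGTGGCAAGACGGCCTCGCGAAGAACGCAAAATGGGGTCCCCATGGCCCCAGTATGATCGAATTGATCAG. The template is its reverse complement.

5'-CTGATCAATTCGATCATACTGGGGCCATGGGGACCCCATTTTGCGTTCTTCGCGAGGCCGTCTTGCCACG-3'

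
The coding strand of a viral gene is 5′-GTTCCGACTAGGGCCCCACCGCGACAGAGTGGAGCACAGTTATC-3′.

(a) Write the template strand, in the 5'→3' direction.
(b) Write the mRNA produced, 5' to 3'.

(a) 5'-GATAACTGTGCTCCACTCTGTCGCGGTGGGGCCCTAGTCGGAAC-3'
(b) 5'-GUUCCGACUAGGGCCCCACCGCGACAGAGUGGAGCACAGUUAUC-3'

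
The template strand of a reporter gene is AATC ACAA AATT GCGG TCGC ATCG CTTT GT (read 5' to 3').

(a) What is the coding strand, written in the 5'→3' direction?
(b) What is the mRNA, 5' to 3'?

(a) The coding strand is the reverse complement of the template: complement TTAGTGTTTTAACGCCAGCGTAGCGAAACA, then reverse.
(b) mRNA has the coding-strand sequence with T→U.

(a) 5'-ACAAAGCGATGCGACCGCAATTTTGTGATT-3'
(b) 5′-ACAAAGCGAUGCGACCGCAAUUUUGUGAUU-3′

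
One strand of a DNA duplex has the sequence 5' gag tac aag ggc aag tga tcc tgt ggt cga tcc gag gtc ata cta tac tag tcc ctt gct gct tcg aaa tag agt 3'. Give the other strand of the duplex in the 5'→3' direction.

5'-ACTCTATTTCGAAGCAGCAAGGGACTAGTATAGTATGACCTCGGATCGACCACAGGATCACTTGCCCTTGTACTC-3'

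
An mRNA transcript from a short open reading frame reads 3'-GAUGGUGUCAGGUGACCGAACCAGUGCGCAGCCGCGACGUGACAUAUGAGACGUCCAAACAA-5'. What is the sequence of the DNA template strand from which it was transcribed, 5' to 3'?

5'-CTACCACAGTCCACTGGCTTGGTCACGCGTCGGCGCTGCACTGTATACTCTGCAGGTTTGTT-3'

Written 5'→3' the mRNA is AACAAACCUGCAGAGUAUACAGUGCAGCGCCGACGCGUGACCAAGCCAGUGGACUGUGGUAG, so the coding DNA strand is AACAAACCTGCAGAGTATACAGTGCAGCGCCGACGCGTGACCAAGCCAGTGGACTGTGGTAG. The template is its reverse complement.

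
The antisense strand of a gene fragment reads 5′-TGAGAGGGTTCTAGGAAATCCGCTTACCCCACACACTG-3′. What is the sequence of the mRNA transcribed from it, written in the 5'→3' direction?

5'-CAGUGUGUGGGGUAAGCGGAUUUCCUAGAACCCUCUCA-3'

The mRNA has the sequence of the coding strand (reverse complement of the template) with T→U. Reverse complement of TGAGAGGGTTCTAGGAAATCCGCTTACCCCACACACTG is CAGTGTGTGGGGTAAGCGGATTTCCTAGAACCCTCTCA; then T→U.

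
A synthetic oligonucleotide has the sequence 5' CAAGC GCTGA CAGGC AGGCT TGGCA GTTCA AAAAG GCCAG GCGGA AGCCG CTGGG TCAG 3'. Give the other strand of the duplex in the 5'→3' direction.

Pairing A↔T and G↔C gives GTTCGCGACTGTCCGTCCGAACCGTCAAGTTTTTCCGGTCCGCCTTCGGCGACCCAGTC, running 3'→5'. Reverse for the 5'→3' convention.

5'-CTGACCCAGCGGCTTCCGCCTGGCCTTTTTGAACTGCCAAGCCTGCCTGTCAGCGCTTG-3'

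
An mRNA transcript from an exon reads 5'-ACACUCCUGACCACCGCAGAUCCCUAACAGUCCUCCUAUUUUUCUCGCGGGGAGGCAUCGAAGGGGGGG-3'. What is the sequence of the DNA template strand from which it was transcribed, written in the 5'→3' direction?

5'-CCCCCCCTTCGATGCCTCCCCGCGAGAAAAATAGGAGGACTGTTAGGGATCTGCGGTGGTCAGGAGTGT-3'

Replace U with T to get the coding DNA strand: ACACTCCTGACCACCGCAGATCCCTAACAGTCCTCCTATTTTTCTCGCGGGGAGGCATCGAAGGGGGGG. The template strand is its reverse complement (complement TGTGAGGACTGGTGGCGTCTAGGGATTGTCAGGAGGATAAAAAGAGCGCCCCTCCGTAGCTTCCCCCCC, then reverse).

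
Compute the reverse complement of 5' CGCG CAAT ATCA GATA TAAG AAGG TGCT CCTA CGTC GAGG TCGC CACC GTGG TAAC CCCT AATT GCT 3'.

Complement each base (A↔T, G↔C): GCGCGTTATAGTCTATATTCTTCCACGAGGATGCAGCTCCAGCGGTGGCACCATTGGGGATTAACGA. Then reverse.

5'-AGCAATTAGGGGTTACCACGGTGGCGACCTCGACGTAGGAGCACCTTCTTATATCTGATATTGCGCG-3'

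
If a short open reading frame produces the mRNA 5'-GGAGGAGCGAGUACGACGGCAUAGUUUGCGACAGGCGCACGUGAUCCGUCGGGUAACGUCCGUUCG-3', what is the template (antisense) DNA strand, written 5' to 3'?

Replace U with T to get the coding DNA strand: GGAGGAGCGAGTACGACGGCATAGTTTGCGACAGGCGCACGTGATCCGTCGGGTAACGTCCGTTCG. The template strand is its reverse complement (complement CCTCCTCGCTCATGCTGCCGTATCAAACGCTGTCCGCGTGCACTAGGCAGCCCATTGCAGGCAAGC, then reverse).

5'-CGAACGGACGTTACCCGACGGATCACGTGCGCCTGTCGCAAACTATGCCGTCGTACTCGCTCCTCC-3'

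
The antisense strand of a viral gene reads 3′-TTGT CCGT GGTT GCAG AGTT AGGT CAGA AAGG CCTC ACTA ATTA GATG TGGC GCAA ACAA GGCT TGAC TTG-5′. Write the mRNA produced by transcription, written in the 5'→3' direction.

Reading the template 3'→5' as shown, RNA polymerase pairs each base (A→U, T→A, G↔C) to build mRNA 5'→3' directly.

5'-AACAGGCACCAACGUCUCAAUCCAGUCUUUCCGGAGUGAUUAAUCUACACCGCGUUUGUUCCGAACUGAAC-3'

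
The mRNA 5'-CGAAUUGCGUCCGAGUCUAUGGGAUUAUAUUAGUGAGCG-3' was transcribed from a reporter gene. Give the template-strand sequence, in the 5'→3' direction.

5'-CGCTCACTAATATAATCCCATAGACTCGGACGCAATTCG-3'

Replace U with T to get the coding DNA strand: CGAATTGCGTCCGAGTCTATGGGATTATATTAGTGAGCG. The template strand is its reverse complement (complement GCTTAACGCAGGCTCAGATACCCTAATATAATCACTCGC, then reverse).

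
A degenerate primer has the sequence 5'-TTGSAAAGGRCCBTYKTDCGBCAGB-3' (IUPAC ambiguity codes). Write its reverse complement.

5'-VCTGVCGHAMRAVGGYCCTTTSCAA-3'

Standard pairs A↔T, G↔C; ambiguity codes pair R↔Y, K↔M, S↔S, B↔V, D↔H. Complement (AACSTTTCCYGGVARMAHGCVGTCV), then reverse for 5'→3'.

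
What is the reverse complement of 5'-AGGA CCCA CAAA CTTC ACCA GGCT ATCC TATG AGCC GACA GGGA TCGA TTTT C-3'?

Complement each base (A↔T, G↔C): TCCTGGGTGTTTGAAGTGGTCCGATAGGATACTCGGCTGTCCCTAGCTAAAAG. Then reverse.

5′-GAAAATCGATCCCTGTCGGCTCATAGGATAGCCTGGTGAAGTTTGTGGGTCCT-3′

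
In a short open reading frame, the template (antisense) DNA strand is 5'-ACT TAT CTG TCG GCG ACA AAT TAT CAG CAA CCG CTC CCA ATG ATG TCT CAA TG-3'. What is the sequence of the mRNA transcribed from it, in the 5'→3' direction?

5'-CAUUGAGACAUCAUUGGGAGCGGUUGCUGAUAAUUUGUCGCCGACAGAUAAGU-3'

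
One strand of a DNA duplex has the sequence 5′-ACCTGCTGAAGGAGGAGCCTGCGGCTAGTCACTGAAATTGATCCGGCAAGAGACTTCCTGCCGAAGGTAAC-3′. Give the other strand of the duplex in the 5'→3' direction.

The complement of ACCTGCTGAAGGAGGAGCCTGCGGCTAGTCACTGAAATTGATCCGGCAAGAGACTTCCTGCCGAAGGTAAC is TGGACGACTTCCTCCTCGGACGCCGATCAGTGACTTTAACTAGGCCGTTCTCTGAAGGACGGCTTCCATTG (A↔T, G↔C). DNA strands are antiparallel, so the complementary strand runs 3'→5'; reversing gives the 5'→3' form.

5'-GTTACCTTCGGCAGGAAGTCTCTTGCCGGATCAATTTCAGTGACTAGCCGCAGGCTCCTCCTTCAGCAGGT-3'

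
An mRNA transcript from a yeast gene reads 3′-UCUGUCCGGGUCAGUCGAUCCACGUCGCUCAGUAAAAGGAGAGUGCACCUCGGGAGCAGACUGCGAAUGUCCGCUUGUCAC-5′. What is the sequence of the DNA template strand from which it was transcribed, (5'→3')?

5'-AGACAGGCCCAGTCAGCTAGGTGCAGCGAGTCATTTTCCTCTCACGTGGAGCCCTCGTCTGACGCTTACAGGCGAACAGTG-3'

Written 5'→3' the mRNA is CACUGUUCGCCUGUAAGCGUCAGACGAGGGCUCCACGUGAGAGGAAAAUGACUCGCUGCACCUAGCUGACUGGGCCUGUCU, so the coding DNA strand is CACTGTTCGCCTGTAAGCGTCAGACGAGGGCTCCACGTGAGAGGAAAATGACTCGCTGCACCTAGCTGACTGGGCCTGTCT. The template is its reverse complement.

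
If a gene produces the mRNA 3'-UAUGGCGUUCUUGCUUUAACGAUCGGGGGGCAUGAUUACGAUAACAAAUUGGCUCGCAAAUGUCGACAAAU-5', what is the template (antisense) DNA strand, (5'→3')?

5'-ATACCGCAAGAACGAAATTGCTAGCCCCCCGTACTAATGCTATTGTTTAACCGAGCGTTTACAGCTGTTTA-3'

Written 5'→3' the mRNA is UAAACAGCUGUAAACGCUCGGUUAAACAAUAGCAUUAGUACGGGGGGCUAGCAAUUUCGUUCUUGCGGUAU, so the coding DNA strand is TAAACAGCTGTAAACGCTCGGTTAAACAATAGCATTAGTACGGGGGGCTAGCAATTTCGTTCTTGCGGTAT. The template is its reverse complement.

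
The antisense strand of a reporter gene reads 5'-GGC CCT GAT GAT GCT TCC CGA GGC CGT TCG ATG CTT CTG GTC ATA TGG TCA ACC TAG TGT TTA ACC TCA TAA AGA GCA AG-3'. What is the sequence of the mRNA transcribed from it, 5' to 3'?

5'-CUUGCUCUUUAUGAGGUUAAACACUAGGUUGACCAUAUGACCAGAAGCAUCGAACGGCCUCGGGAAGCAUCAUCAGGGCC-3'

The mRNA has the sequence of the coding strand (reverse complement of the template) with T→U. Reverse complement of GGCCCTGATGATGCTTCCCGAGGCCGTTCGATGCTTCTGGTCATATGGTCAACCTAGTGTTTAACCTCATAAAGAGCAAG is CTTGCTCTTTATGAGGTTAAACACTAGGTTGACCATATGACCAGAAGCATCGAACGGCCTCGGGAAGCATCATCAGGGCC; then T→U.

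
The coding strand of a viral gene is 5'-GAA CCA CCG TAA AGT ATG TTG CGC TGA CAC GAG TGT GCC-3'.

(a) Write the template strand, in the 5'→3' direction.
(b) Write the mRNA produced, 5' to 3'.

(a) The template strand is the reverse complement of the coding strand: complement CTTGGTGGCATTTCATACAACGCGACTGTGCTCACACGG, then reverse.
(b) mRNA matches the coding strand with T→U.

(a) 5'-GGCACACTCGTGTCAGCGCAACATACTTTACGGTGGTTC-3'
(b) 5'-GAACCACCGUAAAGUAUGUUGCGCUGACACGAGUGUGCC-3'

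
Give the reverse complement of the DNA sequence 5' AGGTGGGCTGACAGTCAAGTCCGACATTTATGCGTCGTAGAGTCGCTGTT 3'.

Reading the sequence 3'→5' and pairing each base (A↔T, G↔C) gives the reverse complement directly.

5'-AACAGCGACTCTACGACGCATAAATGTCGGACTTGACTGTCAGCCCACCT-3'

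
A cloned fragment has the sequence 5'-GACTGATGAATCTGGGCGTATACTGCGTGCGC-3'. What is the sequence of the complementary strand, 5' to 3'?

5'-GCGCACGCAGTATACGCCCAGATTCATCAGTC-3'

Pairing A↔T and G↔C gives CTGACTACTTAGACCCGCATATGACGCACGCG, running 3'→5'. Reverse for the 5'→3' convention.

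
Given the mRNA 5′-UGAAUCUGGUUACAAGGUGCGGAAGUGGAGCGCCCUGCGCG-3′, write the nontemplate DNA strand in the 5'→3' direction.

The coding DNA strand has the same 5'→3' sequence as the mRNA with U replaced by T.

5'-TGAATCTGGTTACAAGGTGCGGAAGTGGAGCGCCCTGCGCG-3'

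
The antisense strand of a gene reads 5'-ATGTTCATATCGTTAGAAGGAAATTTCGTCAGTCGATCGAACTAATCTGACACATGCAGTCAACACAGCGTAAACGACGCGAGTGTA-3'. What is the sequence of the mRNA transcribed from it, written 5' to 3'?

The mRNA has the sequence of the coding strand (reverse complement of the template) with T→U. Reverse complement of ATGTTCATATCGTTAGAAGGAAATTTCGTCAGTCGATCGAACTAATCTGACACATGCAGTCAACACAGCGTAAACGACGCGAGTGTA is TACACTCGCGTCGTTTACGCTGTGTTGACTGCATGTGTCAGATTAGTTCGATCGACTGACGAAATTTCCTTCTAACGATATGAACAT; then T→U.

5'-UACACUCGCGUCGUUUACGCUGUGUUGACUGCAUGUGUCAGAUUAGUUCGAUCGACUGACGAAAUUUCCUUCUAACGAUAUGAACAU-3'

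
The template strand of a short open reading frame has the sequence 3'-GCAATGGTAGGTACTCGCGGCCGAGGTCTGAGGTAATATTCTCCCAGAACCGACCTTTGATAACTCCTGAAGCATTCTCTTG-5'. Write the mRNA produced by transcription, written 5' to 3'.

5′-CGUUACCAUCCAUGAGCGCCGGCUCCAGACUCCAUUAUAAGAGGGUCUUGGCUGGAAACUAUUGAGGACUUCGUAAGAGAAC-3′

Reading the template 3'→5' as shown, RNA polymerase pairs each base (A→U, T→A, G↔C) to build mRNA 5'→3' directly.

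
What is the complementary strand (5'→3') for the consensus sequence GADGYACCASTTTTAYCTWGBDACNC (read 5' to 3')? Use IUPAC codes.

5'-GNGTHVCWAGRTAAAASTGGTRCHTC-3'

Standard pairs A↔T, G↔C; ambiguity codes pair Y↔R, W↔W, S↔S, B↔V, D↔H, N↔N. Complement (CTHCRTGGTSAAAATRGAWCVHTGNG), then reverse for 5'→3'.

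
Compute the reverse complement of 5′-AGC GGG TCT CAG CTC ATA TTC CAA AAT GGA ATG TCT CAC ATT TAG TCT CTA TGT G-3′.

Complement each base (A↔T, G↔C): TCGCCCAGAGTCGAGTATAAGGTTTTACCTTACAGAGTGTAAATCAGAGATACAC. Then reverse.

5'-CACATAGAGACTAAATGTGAGACATTCCATTTTGGAATATGAGCTGAGACCCGCT-3'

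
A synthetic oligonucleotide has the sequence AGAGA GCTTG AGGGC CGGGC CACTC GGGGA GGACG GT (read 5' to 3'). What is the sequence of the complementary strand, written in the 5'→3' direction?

The complement of AGAGAGCTTGAGGGCCGGGCCACTCGGGGAGGACGGT is TCTCTCGAACTCCCGGCCCGGTGAGCCCCTCCTGCCA (A↔T, G↔C). DNA strands are antiparallel, so the complementary strand runs 3'→5'; reversing gives the 5'→3' form.

5'-ACCGTCCTCCCCGAGTGGCCCGGCCCTCAAGCTCTCT-3'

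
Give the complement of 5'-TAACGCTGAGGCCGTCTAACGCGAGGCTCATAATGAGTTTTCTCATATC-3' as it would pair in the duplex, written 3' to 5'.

Base-pairing A↔T, G↔C gives the complement. The complementary strand is antiparallel, so paired with a 5'→3' strand it runs 3'→5'.

3'-ATTGCGACTCCGGCAGATTGCGCTCCGAGTATTACTCAAAAGAGTATAG-5'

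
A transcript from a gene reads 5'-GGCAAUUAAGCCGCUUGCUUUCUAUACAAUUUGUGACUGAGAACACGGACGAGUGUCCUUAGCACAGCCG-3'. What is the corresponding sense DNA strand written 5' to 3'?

5'-GGCAATTAAGCCGCTTGCTTTCTATACAATTTGTGACTGAGAACACGGACGAGTGTCCTTAGCACAGCCG-3'

The coding DNA strand has the same 5'→3' sequence as the mRNA with U replaced by T.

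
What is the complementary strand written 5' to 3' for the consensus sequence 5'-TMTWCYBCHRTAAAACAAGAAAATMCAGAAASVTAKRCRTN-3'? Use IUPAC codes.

5'-NAYGYMTABSTTTCTGKATTTTCTTGTTTTAYDGVRGWAKA-3'

Standard pairs A↔T, G↔C; ambiguity codes pair R↔Y, M↔K, W↔W, S↔S, B↔V, H↔D, N↔N. Complement (AKAWGRVGDYATTTTGTTCTTTTAKGTCTTTSBATMYGYAN), then reverse for 5'→3'.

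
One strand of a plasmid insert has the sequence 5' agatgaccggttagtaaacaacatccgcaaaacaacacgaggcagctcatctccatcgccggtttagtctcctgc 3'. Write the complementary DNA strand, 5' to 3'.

5'-GCAGGAGACTAAACCGGCGATGGAGATGAGCTGCCTCGTGTTGTTTTGCGGATGTTGTTTACTAACCGGTCATCT-3'

The complement of AGATGACCGGTTAGTAAACAACATCCGCAAAACAACACGAGGCAGCTCATCTCCATCGCCGGTTTAGTCTCCTGC is TCTACTGGCCAATCATTTGTTGTAGGCGTTTTGTTGTGCTCCGTCGAGTAGAGGTAGCGGCCAAATCAGAGGACG (A↔T, G↔C). DNA strands are antiparallel, so the complementary strand runs 3'→5'; reversing gives the 5'→3' form.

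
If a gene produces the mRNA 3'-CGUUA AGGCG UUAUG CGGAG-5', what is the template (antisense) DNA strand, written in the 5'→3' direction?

Written 5'→3' the mRNA is GAGGCGUAUUGCGGAAUUGC, so the coding DNA strand is GAGGCGTATTGCGGAATTGC. The template is its reverse complement.

5′-GCAATTCCGCAATACGCCTC-3′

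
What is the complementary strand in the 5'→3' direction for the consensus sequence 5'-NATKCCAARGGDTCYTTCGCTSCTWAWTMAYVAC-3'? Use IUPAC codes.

5'-GTBRTKAWTWAGSAGCGAARGAHCCYTTGGMATN-3'

Standard pairs A↔T, G↔C; ambiguity codes pair R↔Y, M↔K, W↔W, S↔S, D↔H, V↔B, N↔N. Complement (NTAMGGTTYCCHAGRAAGCGASGAWTWAKTRBTG), then reverse for 5'→3'.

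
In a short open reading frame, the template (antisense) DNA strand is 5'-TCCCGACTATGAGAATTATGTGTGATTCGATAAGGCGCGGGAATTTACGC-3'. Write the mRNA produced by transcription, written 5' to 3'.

5'-GCGUAAAUUCCCGCGCCUUAUCGAAUCACACAUAAUUCUCAUAGUCGGGA-3'

RNA polymerase reads the template 3'→5' and synthesizes mRNA 5'→3' by base-pairing (A→U, T→A, G↔C). The complement of the template is AGGGCTGATACTCTTAATACACACTAAGCTATTCCGCGCCCTTAAATGCG; antiparallel, so 5'→3' the coding strand is GCGTAAATTCCCGCGCCTTATCGAATCACACATAATTCTCATAGTCGGGA. Replace T with U for the mRNA.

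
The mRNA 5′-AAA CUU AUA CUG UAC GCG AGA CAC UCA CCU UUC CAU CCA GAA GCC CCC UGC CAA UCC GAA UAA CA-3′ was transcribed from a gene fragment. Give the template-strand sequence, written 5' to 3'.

Replace U with T to get the coding DNA strand: AAACTTATACTGTACGCGAGACACTCACCTTTCCATCCAGAAGCCCCCTGCCAATCCGAATAACA. The template strand is its reverse complement (complement TTTGAATATGACATGCGCTCTGTGAGTGGAAAGGTAGGTCTTCGGGGGACGGTTAGGCTTATTGT, then reverse).

5′-TGTTATTCGGATTGGCAGGGGGCTTCTGGATGGAAAGGTGAGTGTCTCGCGTACAGTATAAGTTT-3′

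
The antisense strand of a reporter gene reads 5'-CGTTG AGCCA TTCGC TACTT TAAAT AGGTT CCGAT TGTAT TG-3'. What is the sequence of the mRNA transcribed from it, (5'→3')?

RNA polymerase reads the template 3'→5' and synthesizes mRNA 5'→3' by base-pairing (A→U, T→A, G↔C). The complement of the template is GCAACTCGGTAAGCGATGAAATTTATCCAAGGCTAACATAAC; antiparallel, so 5'→3' the coding strand is CAATACAATCGGAACCTATTTAAAGTAGCGAATGGCTCAACG. Replace T with U for the mRNA.

5'-CAAUACAAUCGGAACCUAUUUAAAGUAGCGAAUGGCUCAACG-3'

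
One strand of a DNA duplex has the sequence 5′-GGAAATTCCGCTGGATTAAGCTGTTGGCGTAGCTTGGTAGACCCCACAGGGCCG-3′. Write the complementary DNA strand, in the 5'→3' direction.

Pairing A↔T and G↔C gives CCTTTAAGGCGACCTAATTCGACAACCGCATCGAACCATCTGGGGTGTCCCGGC, running 3'→5'. Reverse for the 5'→3' convention.

5'-CGGCCCTGTGGGGTCTACCAAGCTACGCCAACAGCTTAATCCAGCGGAATTTCC-3'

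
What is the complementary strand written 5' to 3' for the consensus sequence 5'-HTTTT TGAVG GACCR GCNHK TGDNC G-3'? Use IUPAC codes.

Standard pairs A↔T, G↔C; ambiguity codes pair R↔Y, K↔M, D↔H, V↔B, N↔N. Complement (DAAAAACTBCCTGGYCGNDMACHNGC), then reverse for 5'→3'.

5'-CGNHCAMDNGCYGGTCCBTCAAAAAD-3'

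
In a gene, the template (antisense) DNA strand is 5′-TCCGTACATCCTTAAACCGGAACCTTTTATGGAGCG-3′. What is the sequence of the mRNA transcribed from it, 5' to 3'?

5'-CGCUCCAUAAAAGGUUCCGGUUUAAGGAUGUACGGA-3'

The mRNA has the sequence of the coding strand (reverse complement of the template) with T→U. Reverse complement of TCCGTACATCCTTAAACCGGAACCTTTTATGGAGCG is CGCTCCATAAAAGGTTCCGGTTTAAGGATGTACGGA; then T→U.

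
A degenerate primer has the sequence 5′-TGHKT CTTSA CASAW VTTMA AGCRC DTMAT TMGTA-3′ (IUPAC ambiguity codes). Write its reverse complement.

Standard pairs A↔T, G↔C; ambiguity codes pair R↔Y, M↔K, W↔W, S↔S, D↔H, V↔B. Complement (ACDMAGAASTGTSTWBAAKTTCGYGHAKTAAKCAT), then reverse for 5'→3'.

5′-TACKAATKAHGYGCTTKAABWTSTGTSAAGAMDCA-3′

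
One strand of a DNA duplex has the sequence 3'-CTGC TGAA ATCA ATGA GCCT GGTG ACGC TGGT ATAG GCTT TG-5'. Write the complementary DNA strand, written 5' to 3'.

The strand is given 3'→5', so its complement runs 5'→3' in the same left-to-right order: pair each base A↔T, G↔C.

5'-GACGACTTTAGTTACTCGGACCACTGCGACCATATCCGAAAC-3'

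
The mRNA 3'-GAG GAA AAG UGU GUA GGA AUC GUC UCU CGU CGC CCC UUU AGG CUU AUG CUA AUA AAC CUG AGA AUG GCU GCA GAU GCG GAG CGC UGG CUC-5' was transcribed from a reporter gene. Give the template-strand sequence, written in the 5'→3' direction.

5′-CTCCTTTTCACACATCCTTAGCAGAGAGCAGCGGGGAAATCCGAATACGATTATTTGGACTCTTACCGACGTCTACGCCTCGCGACCGAG-3′

Written 5'→3' the mRNA is CUCGGUCGCGAGGCGUAGACGUCGGUAAGAGUCCAAAUAAUCGUAUUCGGAUUUCCCCGCUGCUCUCUGCUAAGGAUGUGUGAAAAGGAG, so the coding DNA strand is CTCGGTCGCGAGGCGTAGACGTCGGTAAGAGTCCAAATAATCGTATTCGGATTTCCCCGCTGCTCTCTGCTAAGGATGTGTGAAAAGGAG. The template is its reverse complement.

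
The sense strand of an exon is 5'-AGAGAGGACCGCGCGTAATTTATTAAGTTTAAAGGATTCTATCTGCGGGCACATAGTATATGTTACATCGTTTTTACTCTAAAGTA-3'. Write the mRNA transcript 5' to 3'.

5′-AGAGAGGACCGCGCGUAAUUUAUUAAGUUUAAAGGAUUCUAUCUGCGGGCACAUAGUAUAUGUUACAUCGUUUUUACUCUAAAGUA-3′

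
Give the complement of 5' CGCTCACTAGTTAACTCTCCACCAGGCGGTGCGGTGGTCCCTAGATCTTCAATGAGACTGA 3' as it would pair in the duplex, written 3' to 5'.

Base-pairing A↔T, G↔C gives the complement. The complementary strand is antiparallel, so paired with a 5'→3' strand it runs 3'→5'.

3′-GCGAGTGATCAATTGAGAGGTGGTCCGCCACGCCACCAGGGATCTAGAAGTTACTCTGACT-5′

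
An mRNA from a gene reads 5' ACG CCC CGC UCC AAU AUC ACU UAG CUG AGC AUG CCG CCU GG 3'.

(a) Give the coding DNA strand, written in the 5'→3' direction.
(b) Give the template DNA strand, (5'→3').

(a) 5'-ACGCCCCGCTCCAATATCACTTAGCTGAGCATGCCGCCTGG-3'
(b) 5'-CCAGGCGGCATGCTCAGCTAAGTGATATTGGAGCGGGGCGT-3'

(a) The coding strand matches the mRNA with U→T.
(b) The template strand is the reverse complement of the coding strand.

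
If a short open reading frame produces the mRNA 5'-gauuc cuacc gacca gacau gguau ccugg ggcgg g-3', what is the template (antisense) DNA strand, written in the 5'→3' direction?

5'-CCCGCCCCAGGATACCATGTCTGGTCGGTAGGAATC-3'

Replace U with T to get the coding DNA strand: GATTCCTACCGACCAGACATGGTATCCTGGGGCGGG. The template strand is its reverse complement (complement CTAAGGATGGCTGGTCTGTACCATAGGACCCCGCCC, then reverse).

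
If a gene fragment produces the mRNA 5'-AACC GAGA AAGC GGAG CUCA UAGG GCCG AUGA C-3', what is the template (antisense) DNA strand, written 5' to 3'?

5'-GTCATCGGCCCTATGAGCTCCGCTTTCTCGGTT-3'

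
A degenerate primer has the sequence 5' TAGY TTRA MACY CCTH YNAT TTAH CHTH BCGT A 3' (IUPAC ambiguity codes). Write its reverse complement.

5'-TACGVDADGDTAAATNRDAGGRGTKTYAARCTA-3'

Standard pairs A↔T, G↔C; ambiguity codes pair R↔Y, M↔K, B↔V, H↔D, N↔N. Complement (ATCRAAYTKTGRGGADRNTAAATDGDADVGCAT), then reverse for 5'→3'.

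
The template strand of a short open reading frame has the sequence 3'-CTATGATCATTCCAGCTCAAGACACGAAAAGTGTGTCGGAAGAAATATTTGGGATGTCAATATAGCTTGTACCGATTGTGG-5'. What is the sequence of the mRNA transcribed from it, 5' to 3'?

5'-GAUACUAGUAAGGUCGAGUUCUGUGCUUUUCACACAGCCUUCUUUAUAAACCCUACAGUUAUAUCGAACAUGGCUAACACC-3'

Reading the template 3'→5' as shown, RNA polymerase pairs each base (A→U, T→A, G↔C) to build mRNA 5'→3' directly.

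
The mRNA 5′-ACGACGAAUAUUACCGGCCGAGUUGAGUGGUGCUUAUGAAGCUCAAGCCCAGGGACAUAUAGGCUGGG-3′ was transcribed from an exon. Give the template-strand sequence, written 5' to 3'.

Replace U with T to get the coding DNA strand: ACGACGAATATTACCGGCCGAGTTGAGTGGTGCTTATGAAGCTCAAGCCCAGGGACATATAGGCTGGG. The template strand is its reverse complement (complement TGCTGCTTATAATGGCCGGCTCAACTCACCACGAATACTTCGAGTTCGGGTCCCTGTATATCCGACCC, then reverse).

5'-CCCAGCCTATATGTCCCTGGGCTTGAGCTTCATAAGCACCACTCAACTCGGCCGGTAATATTCGTCGT-3'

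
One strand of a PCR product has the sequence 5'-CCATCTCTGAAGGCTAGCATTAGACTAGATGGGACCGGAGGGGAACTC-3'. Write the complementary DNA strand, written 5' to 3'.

5'-GAGTTCCCCTCCGGTCCCATCTAGTCTAATGCTAGCCTTCAGAGATGG-3'

Pairing A↔T and G↔C gives GGTAGAGACTTCCGATCGTAATCTGATCTACCCTGGCCTCCCCTTGAG, running 3'→5'. Reverse for the 5'→3' convention.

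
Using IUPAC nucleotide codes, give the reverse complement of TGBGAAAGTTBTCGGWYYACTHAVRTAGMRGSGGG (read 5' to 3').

Standard pairs A↔T, G↔C; ambiguity codes pair R↔Y, M↔K, W↔W, S↔S, B↔V, H↔D. Complement (ACVCTTTCAAVAGCCWRRTGADTBYATCKYCSCCC), then reverse for 5'→3'.

5'-CCCSCYKCTAYBTDAGTRRWCCGAVAACTTTCVCA-3'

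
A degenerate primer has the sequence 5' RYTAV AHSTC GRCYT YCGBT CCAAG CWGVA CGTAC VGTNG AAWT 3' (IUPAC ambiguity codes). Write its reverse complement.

Standard pairs A↔T, G↔C; ambiguity codes pair R↔Y, W↔W, S↔S, B↔V, H↔D, N↔N. Complement (YRATBTDSAGCYGRARGCVAGGTTCGWCBTGCATGBCANCTTWA), then reverse for 5'→3'.

5'-AWTTCNACBGTACGTBCWGCTTGGAVCGRARGYCGASDTBTARY-3'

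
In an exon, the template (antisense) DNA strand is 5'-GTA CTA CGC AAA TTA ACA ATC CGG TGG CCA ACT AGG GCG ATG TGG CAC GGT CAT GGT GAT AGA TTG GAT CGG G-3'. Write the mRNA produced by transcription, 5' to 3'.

RNA polymerase reads the template 3'→5' and synthesizes mRNA 5'→3' by base-pairing (A→U, T→A, G↔C). The complement of the template is CATGATGCGTTTAATTGTTAGGCCACCGGTTGATCCCGCTACACCGTGCCAGTACCACTATCTAACCTAGCCC; antiparallel, so 5'→3' the coding strand is CCCGATCCAATCTATCACCATGACCGTGCCACATCGCCCTAGTTGGCCACCGGATTGTTAATTTGCGTAGTAC. Replace T with U for the mRNA.

5'-CCCGAUCCAAUCUAUCACCAUGACCGUGCCACAUCGCCCUAGUUGGCCACCGGAUUGUUAAUUUGCGUAGUAC-3'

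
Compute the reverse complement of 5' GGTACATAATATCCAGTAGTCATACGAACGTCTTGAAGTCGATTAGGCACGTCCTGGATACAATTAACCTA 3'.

5'-TAGGTTAATTGTATCCAGGACGTGCCTAATCGACTTCAAGACGTTCGTATGACTACTGGATATTATGTACC-3'

Reading the sequence 3'→5' and pairing each base (A↔T, G↔C) gives the reverse complement directly.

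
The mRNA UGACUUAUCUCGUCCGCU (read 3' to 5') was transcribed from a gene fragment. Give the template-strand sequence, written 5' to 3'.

5'-ACTGAATAGAGCAGGCGA-3'

Written 5'→3' the mRNA is UCGCCUGCUCUAUUCAGU, so the coding DNA strand is TCGCCTGCTCTATTCAGT. The template is its reverse complement.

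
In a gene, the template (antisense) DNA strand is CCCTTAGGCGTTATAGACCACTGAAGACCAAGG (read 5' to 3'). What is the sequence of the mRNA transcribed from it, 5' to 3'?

5'-CCUUGGUCUUCAGUGGUCUAUAACGCCUAAGGG-3'

The mRNA has the sequence of the coding strand (reverse complement of the template) with T→U. Reverse complement of CCCTTAGGCGTTATAGACCACTGAAGACCAAGG is CCTTGGTCTTCAGTGGTCTATAACGCCTAAGGG; then T→U.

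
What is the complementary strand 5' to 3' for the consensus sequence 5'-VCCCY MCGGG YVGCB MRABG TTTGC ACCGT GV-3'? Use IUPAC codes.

Standard pairs A↔T, G↔C; ambiguity codes pair R↔Y, M↔K, B↔V. Complement (BGGGRKGCCCRBCGVKYTVCAAACGTGGCACB), then reverse for 5'→3'.

5′-BCACGGTGCAAACVTYKVGCBRCCCGKRGGGB-3′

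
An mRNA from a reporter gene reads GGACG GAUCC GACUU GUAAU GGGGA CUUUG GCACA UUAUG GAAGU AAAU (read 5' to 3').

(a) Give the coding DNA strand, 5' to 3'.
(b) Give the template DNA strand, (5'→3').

(a) 5′-GGACGGATCCGACTTGTAATGGGGACTTTGGCACATTATGGAAGTAAAT-3′
(b) 5'-ATTTACTTCCATAATGTGCCAAAGTCCCCATTACAAGTCGGATCCGTCC-3'

(a) The coding strand matches the mRNA with U→T.
(b) The template strand is the reverse complement of the coding strand.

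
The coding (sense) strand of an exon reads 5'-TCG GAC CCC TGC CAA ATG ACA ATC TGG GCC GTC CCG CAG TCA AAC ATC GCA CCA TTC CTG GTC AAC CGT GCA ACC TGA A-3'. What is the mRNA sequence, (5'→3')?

The mRNA is synthesized from the template strand, so it matches the coding strand with T replaced by U.

5'-UCGGACCCCUGCCAAAUGACAAUCUGGGCCGUCCCGCAGUCAAACAUCGCACCAUUCCUGGUCAACCGUGCAACCUGAA-3'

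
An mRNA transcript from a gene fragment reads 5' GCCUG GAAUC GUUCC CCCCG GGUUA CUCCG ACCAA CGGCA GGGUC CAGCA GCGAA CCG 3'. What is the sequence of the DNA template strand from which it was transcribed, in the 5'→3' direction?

5'-CGGTTCGCTGCTGGACCCTGCCGTTGGTCGGAGTAACCCGGGGGGAACGATTCCAGGC-3'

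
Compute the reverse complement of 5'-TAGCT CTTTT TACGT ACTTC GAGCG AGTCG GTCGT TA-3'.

5'-TAACGACCGACTCGCTCGAAGTACGTAAAAAGAGCTA-3'

Complement each base (A↔T, G↔C): ATCGAGAAAAATGCATGAAGCTCGCTCAGCCAGCAAT. Then reverse.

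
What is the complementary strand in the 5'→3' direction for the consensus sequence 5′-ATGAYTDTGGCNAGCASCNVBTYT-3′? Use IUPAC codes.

5'-ARAVBNGSTGCTNGCCAHARTCAT-3'

Standard pairs A↔T, G↔C; ambiguity codes pair Y↔R, S↔S, B↔V, D↔H, N↔N. Complement (TACTRAHACCGNTCGTSGNBVARA), then reverse for 5'→3'.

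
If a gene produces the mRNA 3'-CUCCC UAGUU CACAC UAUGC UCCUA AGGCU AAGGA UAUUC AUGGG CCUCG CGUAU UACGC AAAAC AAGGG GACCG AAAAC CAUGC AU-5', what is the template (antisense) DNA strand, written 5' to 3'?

Written 5'→3' the mRNA is UACGUACCAAAAGCCAGGGGAACAAAACGCAUUAUGCGCUCCGGGUACUUAUAGGAAUCGGAAUCCUCGUAUCACACUUGAUCCCUC, so the coding DNA strand is TACGTACCAAAAGCCAGGGGAACAAAACGCATTATGCGCTCCGGGTACTTATAGGAATCGGAATCCTCGTATCACACTTGATCCCTC. The template is its reverse complement.

5′-GAGGGATCAAGTGTGATACGAGGATTCCGATTCCTATAAGTACCCGGAGCGCATAATGCGTTTTGTTCCCCTGGCTTTTGGTACGTA-3′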